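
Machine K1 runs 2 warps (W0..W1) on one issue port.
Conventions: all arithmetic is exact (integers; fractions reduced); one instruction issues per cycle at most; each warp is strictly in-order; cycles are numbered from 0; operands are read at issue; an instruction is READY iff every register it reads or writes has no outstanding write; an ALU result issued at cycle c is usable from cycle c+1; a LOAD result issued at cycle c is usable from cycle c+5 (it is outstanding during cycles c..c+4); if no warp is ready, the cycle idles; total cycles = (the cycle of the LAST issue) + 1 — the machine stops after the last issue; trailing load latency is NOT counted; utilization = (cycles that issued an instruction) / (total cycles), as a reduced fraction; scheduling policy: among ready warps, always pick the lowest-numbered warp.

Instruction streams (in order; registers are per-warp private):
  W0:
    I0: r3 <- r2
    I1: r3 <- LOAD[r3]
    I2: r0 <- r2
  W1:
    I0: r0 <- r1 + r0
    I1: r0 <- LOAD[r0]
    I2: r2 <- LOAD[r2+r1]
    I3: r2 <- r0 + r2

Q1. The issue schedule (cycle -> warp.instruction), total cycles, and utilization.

cycle 0: W0.I0
cycle 1: W0.I1
cycle 2: W0.I2
cycle 3: W1.I0
cycle 4: W1.I1
cycle 5: W1.I2
cycle 6: idle
cycle 7: idle
cycle 8: idle
cycle 9: idle
cycle 10: W1.I3

Answer: 11 cycles, utilization 7/11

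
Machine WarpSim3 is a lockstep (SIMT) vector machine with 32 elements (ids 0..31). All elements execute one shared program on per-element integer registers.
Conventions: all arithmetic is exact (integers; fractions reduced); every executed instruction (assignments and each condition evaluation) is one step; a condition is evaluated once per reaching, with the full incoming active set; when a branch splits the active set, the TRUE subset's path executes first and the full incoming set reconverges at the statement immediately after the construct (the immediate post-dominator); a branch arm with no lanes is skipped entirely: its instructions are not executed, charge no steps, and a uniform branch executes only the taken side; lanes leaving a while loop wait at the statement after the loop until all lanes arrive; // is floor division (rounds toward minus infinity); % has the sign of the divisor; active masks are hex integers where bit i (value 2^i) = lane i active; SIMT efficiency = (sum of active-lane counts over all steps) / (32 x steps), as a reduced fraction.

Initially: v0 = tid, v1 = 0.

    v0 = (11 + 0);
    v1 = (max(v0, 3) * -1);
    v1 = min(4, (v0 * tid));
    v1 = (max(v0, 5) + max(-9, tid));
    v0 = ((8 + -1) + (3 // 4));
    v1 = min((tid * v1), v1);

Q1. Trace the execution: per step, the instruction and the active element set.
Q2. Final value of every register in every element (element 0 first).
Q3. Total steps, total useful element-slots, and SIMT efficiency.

step 0: v0 <- (11 + 0)               0xffffffff
step 1: v1 <- (max(v0, 3) * -1)      0xffffffff
step 2: v1 <- min(4, (v0 * tid))     0xffffffff
step 3: v1 <- (max(v0, 5) + max(-9, tid)) 0xffffffff
step 4: v0 <- ((8 + -1) + (3 // 4))  0xffffffff
step 5: v1 <- min((tid * v1), v1)    0xffffffff

Answer: 6 steps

v0: 7,7,7,7,7,7,7,7,7,7,7,7,7,7,7,7,7,7,7,7,7,7,7,7,7,7,7,7,7,7,7,7
v1: 0,12,13,14,15,16,17,18,19,20,21,22,23,24,25,26,27,28,29,30,31,32,33,34,35,36,37,38,39,40,41,42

steps = 6; useful = 192; efficiency = 192/192 = 1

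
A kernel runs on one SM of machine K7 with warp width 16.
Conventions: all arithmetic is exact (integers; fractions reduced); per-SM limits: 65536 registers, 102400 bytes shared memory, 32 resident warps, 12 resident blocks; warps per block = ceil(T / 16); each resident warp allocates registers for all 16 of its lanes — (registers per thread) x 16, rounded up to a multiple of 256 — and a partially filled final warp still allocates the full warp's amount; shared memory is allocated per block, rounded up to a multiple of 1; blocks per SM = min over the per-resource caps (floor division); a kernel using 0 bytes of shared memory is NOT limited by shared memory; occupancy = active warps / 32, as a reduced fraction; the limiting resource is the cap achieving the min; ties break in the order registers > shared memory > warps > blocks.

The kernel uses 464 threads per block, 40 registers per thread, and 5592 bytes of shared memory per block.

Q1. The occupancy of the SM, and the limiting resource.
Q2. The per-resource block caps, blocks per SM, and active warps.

Answer: occupancy 29/32, limited by warps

registers: 2 blocks
shared memory: 18 blocks
warps: 1 block
blocks: 12 blocks

Answer: 1 block, 29 active warps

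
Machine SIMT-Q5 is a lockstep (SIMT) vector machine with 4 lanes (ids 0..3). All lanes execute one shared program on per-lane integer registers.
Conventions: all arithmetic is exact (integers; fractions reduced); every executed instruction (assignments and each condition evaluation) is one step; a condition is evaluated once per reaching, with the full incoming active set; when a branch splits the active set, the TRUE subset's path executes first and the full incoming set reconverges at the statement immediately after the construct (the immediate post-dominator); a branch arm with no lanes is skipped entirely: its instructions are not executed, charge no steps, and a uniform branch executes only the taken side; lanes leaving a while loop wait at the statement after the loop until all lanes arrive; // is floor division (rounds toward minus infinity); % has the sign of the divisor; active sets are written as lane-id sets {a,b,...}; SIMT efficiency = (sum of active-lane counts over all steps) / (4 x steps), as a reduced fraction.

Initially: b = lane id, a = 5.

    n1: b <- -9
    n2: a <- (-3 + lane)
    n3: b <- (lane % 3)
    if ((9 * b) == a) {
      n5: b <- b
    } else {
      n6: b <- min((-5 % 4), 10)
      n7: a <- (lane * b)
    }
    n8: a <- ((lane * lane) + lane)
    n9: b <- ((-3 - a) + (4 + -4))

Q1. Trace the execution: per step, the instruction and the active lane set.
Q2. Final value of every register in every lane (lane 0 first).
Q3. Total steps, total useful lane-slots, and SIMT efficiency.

step 0: b <- -9                      {0,1,2,3}
step 1: a <- (-3 + lane)             {0,1,2,3}
step 2: b <- (lane % 3)              {0,1,2,3}
step 3: eval ((9 * b) == a)          {0,1,2,3}
step 4: b <- b                       {3}
step 5: b <- min((-5 % 4), 10)       {0,1,2}
step 6: a <- (lane * b)              {0,1,2}
step 7: a <- ((lane * lane) + lane)  {0,1,2,3}
step 8: b <- ((-3 - a) + (4 + -4))   {0,1,2,3}

Answer: 9 steps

b: -3,-5,-9,-15
a: 0,2,6,12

steps = 9; useful = 31; efficiency = 31/36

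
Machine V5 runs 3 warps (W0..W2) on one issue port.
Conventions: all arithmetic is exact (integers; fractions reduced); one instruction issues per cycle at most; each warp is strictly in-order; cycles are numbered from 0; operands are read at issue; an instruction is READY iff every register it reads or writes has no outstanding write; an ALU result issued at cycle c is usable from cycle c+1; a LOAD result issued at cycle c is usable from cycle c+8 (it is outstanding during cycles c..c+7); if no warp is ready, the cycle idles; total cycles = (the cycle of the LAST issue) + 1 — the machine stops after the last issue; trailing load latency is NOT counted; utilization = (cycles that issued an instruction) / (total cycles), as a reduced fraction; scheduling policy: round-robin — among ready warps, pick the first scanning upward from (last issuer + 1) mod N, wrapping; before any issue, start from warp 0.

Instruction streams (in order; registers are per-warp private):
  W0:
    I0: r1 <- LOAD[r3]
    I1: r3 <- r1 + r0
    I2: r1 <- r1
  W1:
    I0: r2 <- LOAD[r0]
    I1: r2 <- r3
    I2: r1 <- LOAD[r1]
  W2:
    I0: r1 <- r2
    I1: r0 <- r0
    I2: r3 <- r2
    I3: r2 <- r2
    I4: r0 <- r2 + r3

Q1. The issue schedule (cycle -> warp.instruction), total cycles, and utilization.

cycle 0: W0.I0
cycle 1: W1.I0
cycle 2: W2.I0
cycle 3: W2.I1
cycle 4: W2.I2
cycle 5: W2.I3
cycle 6: W2.I4
cycle 7: idle
cycle 8: W0.I1
cycle 9: W1.I1
cycle 10: W0.I2
cycle 11: W1.I2

Answer: 12 cycles, utilization 11/12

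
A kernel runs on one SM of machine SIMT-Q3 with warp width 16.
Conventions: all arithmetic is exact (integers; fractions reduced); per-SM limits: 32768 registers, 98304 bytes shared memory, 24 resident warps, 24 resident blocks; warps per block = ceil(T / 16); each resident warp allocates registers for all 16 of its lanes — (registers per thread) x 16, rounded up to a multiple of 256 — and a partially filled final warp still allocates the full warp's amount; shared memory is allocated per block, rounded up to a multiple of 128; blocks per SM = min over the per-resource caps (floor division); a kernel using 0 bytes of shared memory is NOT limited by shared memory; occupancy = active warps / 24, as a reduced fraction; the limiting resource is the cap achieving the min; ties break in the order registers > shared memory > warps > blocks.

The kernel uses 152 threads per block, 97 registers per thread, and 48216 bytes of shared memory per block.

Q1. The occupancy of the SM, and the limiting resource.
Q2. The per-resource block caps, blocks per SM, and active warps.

Answer: occupancy 5/12, limited by registers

registers: 1 block
shared memory: 2 blocks
warps: 2 blocks
blocks: 24 blocks

Answer: 1 block, 10 active warps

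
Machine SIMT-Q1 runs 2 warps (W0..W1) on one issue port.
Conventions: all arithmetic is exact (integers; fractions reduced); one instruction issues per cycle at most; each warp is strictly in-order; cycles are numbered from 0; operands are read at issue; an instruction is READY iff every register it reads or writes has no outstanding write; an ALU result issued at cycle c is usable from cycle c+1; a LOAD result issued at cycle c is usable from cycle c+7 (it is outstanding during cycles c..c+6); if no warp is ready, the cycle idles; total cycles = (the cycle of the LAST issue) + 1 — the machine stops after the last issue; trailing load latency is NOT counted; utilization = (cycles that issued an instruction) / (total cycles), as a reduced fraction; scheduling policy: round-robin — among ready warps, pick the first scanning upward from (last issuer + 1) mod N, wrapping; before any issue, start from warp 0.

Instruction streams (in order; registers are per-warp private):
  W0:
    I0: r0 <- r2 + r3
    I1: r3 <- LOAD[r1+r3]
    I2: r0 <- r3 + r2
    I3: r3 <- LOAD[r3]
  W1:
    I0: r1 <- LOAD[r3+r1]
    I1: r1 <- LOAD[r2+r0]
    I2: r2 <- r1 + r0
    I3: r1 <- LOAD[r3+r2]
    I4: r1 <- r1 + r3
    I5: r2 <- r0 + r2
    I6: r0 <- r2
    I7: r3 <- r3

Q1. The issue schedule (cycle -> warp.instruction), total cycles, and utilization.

cycle 0: W0.I0
cycle 1: W1.I0
cycle 2: W0.I1
cycle 3: idle
cycle 4: idle
cycle 5: idle
cycle 6: idle
cycle 7: idle
cycle 8: W1.I1
cycle 9: W0.I2
cycle 10: W0.I3
cycle 11: idle
cycle 12: idle
cycle 13: idle
cycle 14: idle
cycle 15: W1.I2
cycle 16: W1.I3
cycle 17: idle
cycle 18: idle
cycle 19: idle
cycle 20: idle
cycle 21: idle
cycle 22: idle
cycle 23: W1.I4
cycle 24: W1.I5
cycle 25: W1.I6
cycle 26: W1.I7

Answer: 27 cycles, utilization 4/9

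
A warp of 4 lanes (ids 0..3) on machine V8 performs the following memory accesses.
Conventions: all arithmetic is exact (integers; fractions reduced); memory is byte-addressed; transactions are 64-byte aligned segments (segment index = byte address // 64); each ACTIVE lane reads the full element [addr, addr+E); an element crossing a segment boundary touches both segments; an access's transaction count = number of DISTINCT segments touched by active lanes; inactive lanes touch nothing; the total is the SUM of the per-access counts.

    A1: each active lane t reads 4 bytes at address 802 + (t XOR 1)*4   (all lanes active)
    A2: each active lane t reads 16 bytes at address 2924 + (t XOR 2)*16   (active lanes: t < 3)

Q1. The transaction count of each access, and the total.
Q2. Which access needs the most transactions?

A1: 1 transaction
A2: 2 transactions

Answer: 1,2; total 3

Answer: A2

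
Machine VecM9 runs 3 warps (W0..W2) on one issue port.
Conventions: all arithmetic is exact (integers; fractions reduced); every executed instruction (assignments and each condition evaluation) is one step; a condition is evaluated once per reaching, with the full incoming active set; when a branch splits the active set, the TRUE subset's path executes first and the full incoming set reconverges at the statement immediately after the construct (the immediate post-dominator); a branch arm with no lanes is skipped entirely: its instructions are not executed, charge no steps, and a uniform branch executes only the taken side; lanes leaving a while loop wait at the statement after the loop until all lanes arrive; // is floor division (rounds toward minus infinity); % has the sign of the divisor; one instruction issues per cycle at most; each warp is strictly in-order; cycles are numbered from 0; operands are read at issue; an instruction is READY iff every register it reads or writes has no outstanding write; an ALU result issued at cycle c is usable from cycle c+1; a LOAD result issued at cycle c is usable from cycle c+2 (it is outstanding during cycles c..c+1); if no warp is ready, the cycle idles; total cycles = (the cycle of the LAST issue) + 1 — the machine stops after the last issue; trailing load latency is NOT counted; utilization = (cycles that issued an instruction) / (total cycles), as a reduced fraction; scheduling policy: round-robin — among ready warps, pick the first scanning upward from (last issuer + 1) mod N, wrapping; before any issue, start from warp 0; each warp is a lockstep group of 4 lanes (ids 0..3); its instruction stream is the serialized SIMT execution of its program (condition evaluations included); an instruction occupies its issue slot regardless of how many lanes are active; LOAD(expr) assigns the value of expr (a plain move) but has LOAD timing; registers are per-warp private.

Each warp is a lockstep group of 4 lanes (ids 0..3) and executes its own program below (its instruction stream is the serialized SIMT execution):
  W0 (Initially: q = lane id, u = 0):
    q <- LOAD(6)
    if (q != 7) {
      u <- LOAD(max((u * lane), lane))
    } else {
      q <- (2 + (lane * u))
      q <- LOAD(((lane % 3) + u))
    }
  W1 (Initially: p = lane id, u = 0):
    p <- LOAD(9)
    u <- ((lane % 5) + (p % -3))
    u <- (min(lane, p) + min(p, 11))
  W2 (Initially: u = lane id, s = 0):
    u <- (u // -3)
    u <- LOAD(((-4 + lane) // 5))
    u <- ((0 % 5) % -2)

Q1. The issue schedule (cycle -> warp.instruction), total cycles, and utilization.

cycle 0: W0.I0
cycle 1: W1.I0
cycle 2: W2.I0
cycle 3: W0.I1
cycle 4: W1.I1
cycle 5: W2.I1
cycle 6: W0.I2
cycle 7: W1.I2
cycle 8: W2.I2

Answer: 9 cycles, utilization 1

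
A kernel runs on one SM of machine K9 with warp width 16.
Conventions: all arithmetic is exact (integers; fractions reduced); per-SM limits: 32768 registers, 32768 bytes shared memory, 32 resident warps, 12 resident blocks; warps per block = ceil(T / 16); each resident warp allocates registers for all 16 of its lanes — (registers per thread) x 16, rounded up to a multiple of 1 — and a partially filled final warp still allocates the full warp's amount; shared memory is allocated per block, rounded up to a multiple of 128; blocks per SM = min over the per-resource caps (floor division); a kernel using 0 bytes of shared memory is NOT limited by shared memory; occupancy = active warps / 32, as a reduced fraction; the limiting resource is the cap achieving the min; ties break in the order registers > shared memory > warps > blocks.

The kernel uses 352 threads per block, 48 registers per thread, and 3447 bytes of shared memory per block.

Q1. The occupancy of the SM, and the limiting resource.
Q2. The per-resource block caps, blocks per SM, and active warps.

Answer: occupancy 11/16, limited by registers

registers: 1 block
shared memory: 9 blocks
warps: 1 block
blocks: 12 blocks

Answer: 1 block, 22 active warps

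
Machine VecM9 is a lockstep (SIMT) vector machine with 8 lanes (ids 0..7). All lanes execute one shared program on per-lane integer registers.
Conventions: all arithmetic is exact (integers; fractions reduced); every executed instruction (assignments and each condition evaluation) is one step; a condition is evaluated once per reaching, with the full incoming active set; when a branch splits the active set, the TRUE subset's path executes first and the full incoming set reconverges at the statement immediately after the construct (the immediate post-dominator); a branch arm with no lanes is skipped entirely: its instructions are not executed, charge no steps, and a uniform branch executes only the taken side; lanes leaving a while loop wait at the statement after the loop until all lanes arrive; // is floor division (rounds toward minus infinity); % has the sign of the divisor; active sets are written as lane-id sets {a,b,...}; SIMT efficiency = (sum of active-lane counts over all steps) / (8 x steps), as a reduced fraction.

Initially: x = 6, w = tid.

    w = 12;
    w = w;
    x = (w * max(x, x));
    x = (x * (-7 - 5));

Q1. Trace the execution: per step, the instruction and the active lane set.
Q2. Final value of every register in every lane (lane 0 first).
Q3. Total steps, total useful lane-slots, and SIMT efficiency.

step 0: w <- 12                      {0,1,2,3,4,5,6,7}
step 1: w <- w                       {0,1,2,3,4,5,6,7}
step 2: x <- (w * max(x, x))         {0,1,2,3,4,5,6,7}
step 3: x <- (x * (-7 - 5))          {0,1,2,3,4,5,6,7}

Answer: 4 steps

x: -864,-864,-864,-864,-864,-864,-864,-864
w: 12,12,12,12,12,12,12,12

steps = 4; useful = 32; efficiency = 32/32 = 1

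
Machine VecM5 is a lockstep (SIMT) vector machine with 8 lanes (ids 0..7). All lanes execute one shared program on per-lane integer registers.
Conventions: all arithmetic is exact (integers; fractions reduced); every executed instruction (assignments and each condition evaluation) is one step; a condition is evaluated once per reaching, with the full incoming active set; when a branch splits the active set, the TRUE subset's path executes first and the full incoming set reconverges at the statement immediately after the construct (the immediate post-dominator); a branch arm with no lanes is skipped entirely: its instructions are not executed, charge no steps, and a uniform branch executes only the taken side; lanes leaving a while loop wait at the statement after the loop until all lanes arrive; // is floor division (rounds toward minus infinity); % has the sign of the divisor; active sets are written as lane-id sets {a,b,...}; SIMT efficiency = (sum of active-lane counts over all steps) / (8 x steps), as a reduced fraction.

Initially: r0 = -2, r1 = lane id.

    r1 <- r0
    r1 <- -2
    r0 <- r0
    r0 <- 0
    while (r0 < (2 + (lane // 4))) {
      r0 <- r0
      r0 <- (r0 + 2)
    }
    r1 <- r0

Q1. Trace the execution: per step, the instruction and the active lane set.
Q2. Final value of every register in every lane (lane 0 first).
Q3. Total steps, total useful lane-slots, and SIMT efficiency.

step 0: r1 <- r0                     {0,1,2,3,4,5,6,7}
step 1: r1 <- -2                     {0,1,2,3,4,5,6,7}
step 2: r0 <- r0                     {0,1,2,3,4,5,6,7}
step 3: r0 <- 0                      {0,1,2,3,4,5,6,7}
step 4: eval (r0 < (2 + (lane // 4))) {0,1,2,3,4,5,6,7}
step 5: r0 <- r0                     {0,1,2,3,4,5,6,7}
step 6: r0 <- (r0 + 2)               {0,1,2,3,4,5,6,7}
step 7: eval (r0 < (2 + (lane // 4))) {0,1,2,3,4,5,6,7}
step 8: r0 <- r0                     {4,5,6,7}
step 9: r0 <- (r0 + 2)               {4,5,6,7}
step 10: eval (r0 < (2 + (lane // 4))) {4,5,6,7}
step 11: r1 <- r0                     {0,1,2,3,4,5,6,7}

Answer: 12 steps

r0: 2,2,2,2,4,4,4,4
r1: 2,2,2,2,4,4,4,4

steps = 12; useful = 84; efficiency = 84/96 = 7/8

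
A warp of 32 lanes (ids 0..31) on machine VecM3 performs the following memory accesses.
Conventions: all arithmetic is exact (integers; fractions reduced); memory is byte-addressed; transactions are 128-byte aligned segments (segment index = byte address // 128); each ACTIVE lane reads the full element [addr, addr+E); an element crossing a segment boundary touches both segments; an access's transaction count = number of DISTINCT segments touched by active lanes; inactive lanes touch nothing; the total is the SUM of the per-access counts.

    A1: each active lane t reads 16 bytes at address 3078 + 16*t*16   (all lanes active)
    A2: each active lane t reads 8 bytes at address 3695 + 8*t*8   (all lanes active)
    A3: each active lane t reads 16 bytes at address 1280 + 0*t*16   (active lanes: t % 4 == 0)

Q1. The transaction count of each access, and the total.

A1: 32 transactions
A2: 17 transactions
A3: 1 transaction

Answer: 32,17,1; total 50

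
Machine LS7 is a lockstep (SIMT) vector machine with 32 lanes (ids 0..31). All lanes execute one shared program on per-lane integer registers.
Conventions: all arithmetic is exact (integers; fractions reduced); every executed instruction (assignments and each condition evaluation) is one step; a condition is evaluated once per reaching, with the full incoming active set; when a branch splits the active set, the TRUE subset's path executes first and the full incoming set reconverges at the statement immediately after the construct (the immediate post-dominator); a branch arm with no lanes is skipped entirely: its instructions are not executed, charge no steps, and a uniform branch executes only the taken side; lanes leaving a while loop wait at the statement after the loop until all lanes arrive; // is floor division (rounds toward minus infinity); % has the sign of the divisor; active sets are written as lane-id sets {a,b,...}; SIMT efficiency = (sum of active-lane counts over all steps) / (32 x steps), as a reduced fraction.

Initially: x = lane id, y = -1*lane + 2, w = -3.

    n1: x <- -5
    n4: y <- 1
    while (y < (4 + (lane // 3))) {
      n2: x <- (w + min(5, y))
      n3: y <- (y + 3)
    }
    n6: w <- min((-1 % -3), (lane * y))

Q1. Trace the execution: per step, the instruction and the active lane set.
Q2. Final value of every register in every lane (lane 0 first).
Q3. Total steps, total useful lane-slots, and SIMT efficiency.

step 0: x <- -5                      {0,1,2,3,4,5,6,7,8,9,10,11,12,13,14,15,16,17,18,19,20,21,22,23,24,25,26,27,28,29,30,31}
step 1: y <- 1                       {0,1,2,3,4,5,6,7,8,9,10,11,12,13,14,15,16,17,18,19,20,21,22,23,24,25,26,27,28,29,30,31}
step 2: eval (y < (4 + (lane // 3))) {0,1,2,3,4,5,6,7,8,9,10,11,12,13,14,15,16,17,18,19,20,21,22,23,24,25,26,27,28,29,30,31}
step 3: x <- (w + min(5, y))         {0,1,2,3,4,5,6,7,8,9,10,11,12,13,14,15,16,17,18,19,20,21,22,23,24,25,26,27,28,29,30,31}
step 4: y <- (y + 3)                 {0,1,2,3,4,5,6,7,8,9,10,11,12,13,14,15,16,17,18,19,20,21,22,23,24,25,26,27,28,29,30,31}
step 5: eval (y < (4 + (lane // 3))) {0,1,2,3,4,5,6,7,8,9,10,11,12,13,14,15,16,17,18,19,20,21,22,23,24,25,26,27,28,29,30,31}
step 6: x <- (w + min(5, y))         {3,4,5,6,7,8,9,10,11,12,13,14,15,16,17,18,19,20,21,22,23,24,25,26,27,28,29,30,31}
step 7: y <- (y + 3)                 {3,4,5,6,7,8,9,10,11,12,13,14,15,16,17,18,19,20,21,22,23,24,25,26,27,28,29,30,31}
step 8: eval (y < (4 + (lane // 3))) {3,4,5,6,7,8,9,10,11,12,13,14,15,16,17,18,19,20,21,22,23,24,25,26,27,28,29,30,31}
step 9: x <- (w + min(5, y))         {12,13,14,15,16,17,18,19,20,21,22,23,24,25,26,27,28,29,30,31}
step 10: y <- (y + 3)                 {12,13,14,15,16,17,18,19,20,21,22,23,24,25,26,27,28,29,30,31}
step 11: eval (y < (4 + (lane // 3))) {12,13,14,15,16,17,18,19,20,21,22,23,24,25,26,27,28,29,30,31}
step 12: x <- (w + min(5, y))         {21,22,23,24,25,26,27,28,29,30,31}
step 13: y <- (y + 3)                 {21,22,23,24,25,26,27,28,29,30,31}
step 14: eval (y < (4 + (lane // 3))) {21,22,23,24,25,26,27,28,29,30,31}
step 15: x <- (w + min(5, y))         {30,31}
step 16: y <- (y + 3)                 {30,31}
step 17: eval (y < (4 + (lane // 3))) {30,31}
step 18: w <- min((-1 % -3), (lane * y)) {0,1,2,3,4,5,6,7,8,9,10,11,12,13,14,15,16,17,18,19,20,21,22,23,24,25,26,27,28,29,30,31}

Answer: 19 steps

x: -2,-2,-2,1,1,1,1,1,1,1,1,1,2,2,2,2,2,2,2,2,2,2,2,2,2,2,2,2,2,2,2,2
y: 4,4,4,7,7,7,7,7,7,7,7,7,10,10,10,10,10,10,10,10,10,13,13,13,13,13,13,13,13,13,16,16
w: -1,-1,-1,-1,-1,-1,-1,-1,-1,-1,-1,-1,-1,-1,-1,-1,-1,-1,-1,-1,-1,-1,-1,-1,-1,-1,-1,-1,-1,-1,-1,-1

steps = 19; useful = 410; efficiency = 410/608 = 205/304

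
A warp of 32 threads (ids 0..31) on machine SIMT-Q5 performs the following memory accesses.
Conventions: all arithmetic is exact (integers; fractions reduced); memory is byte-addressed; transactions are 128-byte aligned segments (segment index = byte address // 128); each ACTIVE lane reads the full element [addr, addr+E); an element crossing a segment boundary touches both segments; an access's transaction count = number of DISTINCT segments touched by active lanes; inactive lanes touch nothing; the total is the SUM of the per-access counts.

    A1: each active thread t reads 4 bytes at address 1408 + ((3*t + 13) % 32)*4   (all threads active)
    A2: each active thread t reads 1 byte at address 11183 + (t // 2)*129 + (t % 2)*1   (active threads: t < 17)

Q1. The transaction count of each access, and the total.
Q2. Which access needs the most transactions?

A1: 1 transaction
A2: 9 transactions

Answer: 1,9; total 10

Answer: A2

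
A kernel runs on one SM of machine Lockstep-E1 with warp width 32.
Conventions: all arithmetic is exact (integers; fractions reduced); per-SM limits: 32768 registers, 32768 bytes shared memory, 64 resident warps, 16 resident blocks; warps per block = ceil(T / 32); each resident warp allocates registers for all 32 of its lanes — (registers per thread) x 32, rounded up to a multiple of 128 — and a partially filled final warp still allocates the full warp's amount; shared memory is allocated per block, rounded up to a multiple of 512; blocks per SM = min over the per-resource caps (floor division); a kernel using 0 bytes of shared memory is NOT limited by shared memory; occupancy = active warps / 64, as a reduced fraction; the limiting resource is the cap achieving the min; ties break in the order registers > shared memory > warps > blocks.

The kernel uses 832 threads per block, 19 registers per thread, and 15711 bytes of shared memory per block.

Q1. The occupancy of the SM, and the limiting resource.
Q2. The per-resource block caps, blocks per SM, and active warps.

Answer: occupancy 13/32, limited by registers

registers: 1 block
shared memory: 2 blocks
warps: 2 blocks
blocks: 16 blocks

Answer: 1 block, 26 active warps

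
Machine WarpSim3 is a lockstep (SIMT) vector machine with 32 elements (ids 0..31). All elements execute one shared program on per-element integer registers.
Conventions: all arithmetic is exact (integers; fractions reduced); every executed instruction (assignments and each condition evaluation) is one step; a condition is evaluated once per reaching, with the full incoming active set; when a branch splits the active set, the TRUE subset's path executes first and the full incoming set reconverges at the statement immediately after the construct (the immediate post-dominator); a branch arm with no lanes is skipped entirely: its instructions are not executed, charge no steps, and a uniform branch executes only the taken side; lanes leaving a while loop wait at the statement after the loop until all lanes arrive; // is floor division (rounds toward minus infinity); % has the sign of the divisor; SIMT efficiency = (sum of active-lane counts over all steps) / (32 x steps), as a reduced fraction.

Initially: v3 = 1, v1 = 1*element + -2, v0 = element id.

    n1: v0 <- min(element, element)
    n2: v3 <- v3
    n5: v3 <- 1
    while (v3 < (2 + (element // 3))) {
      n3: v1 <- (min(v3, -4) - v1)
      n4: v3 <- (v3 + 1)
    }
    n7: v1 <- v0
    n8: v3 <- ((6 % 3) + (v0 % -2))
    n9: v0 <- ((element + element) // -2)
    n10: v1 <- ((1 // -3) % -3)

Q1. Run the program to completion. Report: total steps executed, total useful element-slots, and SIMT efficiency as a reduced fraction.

Answer: 41 steps, 817 useful, 817/1312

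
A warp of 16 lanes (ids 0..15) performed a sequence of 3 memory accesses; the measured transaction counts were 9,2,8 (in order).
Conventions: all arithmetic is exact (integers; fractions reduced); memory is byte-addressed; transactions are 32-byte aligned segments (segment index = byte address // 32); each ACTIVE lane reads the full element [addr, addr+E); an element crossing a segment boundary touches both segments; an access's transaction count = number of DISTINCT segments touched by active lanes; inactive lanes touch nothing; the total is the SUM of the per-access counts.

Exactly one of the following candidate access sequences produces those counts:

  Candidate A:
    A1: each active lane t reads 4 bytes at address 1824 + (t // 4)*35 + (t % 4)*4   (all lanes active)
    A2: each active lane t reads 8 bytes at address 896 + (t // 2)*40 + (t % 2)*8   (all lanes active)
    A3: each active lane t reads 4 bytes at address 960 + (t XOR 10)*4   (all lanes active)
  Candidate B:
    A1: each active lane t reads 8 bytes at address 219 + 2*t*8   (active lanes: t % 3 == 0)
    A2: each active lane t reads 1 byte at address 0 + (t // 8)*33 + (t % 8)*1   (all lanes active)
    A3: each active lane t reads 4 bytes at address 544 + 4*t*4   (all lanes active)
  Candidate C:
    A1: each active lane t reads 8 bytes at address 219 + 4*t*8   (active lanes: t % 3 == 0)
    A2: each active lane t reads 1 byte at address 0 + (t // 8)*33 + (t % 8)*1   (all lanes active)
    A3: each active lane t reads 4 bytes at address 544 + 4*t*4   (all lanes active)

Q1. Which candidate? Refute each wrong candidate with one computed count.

A: A1 gives 4 transactions, not 9
C: A1 gives 12 transactions, not 9
B: all counts match (9,2,8)

Answer: B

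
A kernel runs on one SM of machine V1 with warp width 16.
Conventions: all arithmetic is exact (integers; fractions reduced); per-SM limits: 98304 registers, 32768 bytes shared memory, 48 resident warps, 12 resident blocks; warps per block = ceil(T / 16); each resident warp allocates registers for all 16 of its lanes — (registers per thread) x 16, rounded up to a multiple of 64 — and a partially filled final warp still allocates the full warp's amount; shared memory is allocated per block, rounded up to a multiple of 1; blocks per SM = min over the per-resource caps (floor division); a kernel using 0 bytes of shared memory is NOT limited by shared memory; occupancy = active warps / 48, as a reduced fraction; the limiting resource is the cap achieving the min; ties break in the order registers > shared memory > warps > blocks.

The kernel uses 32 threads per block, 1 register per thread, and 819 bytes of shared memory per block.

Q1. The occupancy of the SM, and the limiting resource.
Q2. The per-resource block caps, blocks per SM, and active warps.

Answer: occupancy 1/2, limited by blocks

registers: 768 blocks
shared memory: 40 blocks
warps: 24 blocks
blocks: 12 blocks

Answer: 12 blocks, 24 active warps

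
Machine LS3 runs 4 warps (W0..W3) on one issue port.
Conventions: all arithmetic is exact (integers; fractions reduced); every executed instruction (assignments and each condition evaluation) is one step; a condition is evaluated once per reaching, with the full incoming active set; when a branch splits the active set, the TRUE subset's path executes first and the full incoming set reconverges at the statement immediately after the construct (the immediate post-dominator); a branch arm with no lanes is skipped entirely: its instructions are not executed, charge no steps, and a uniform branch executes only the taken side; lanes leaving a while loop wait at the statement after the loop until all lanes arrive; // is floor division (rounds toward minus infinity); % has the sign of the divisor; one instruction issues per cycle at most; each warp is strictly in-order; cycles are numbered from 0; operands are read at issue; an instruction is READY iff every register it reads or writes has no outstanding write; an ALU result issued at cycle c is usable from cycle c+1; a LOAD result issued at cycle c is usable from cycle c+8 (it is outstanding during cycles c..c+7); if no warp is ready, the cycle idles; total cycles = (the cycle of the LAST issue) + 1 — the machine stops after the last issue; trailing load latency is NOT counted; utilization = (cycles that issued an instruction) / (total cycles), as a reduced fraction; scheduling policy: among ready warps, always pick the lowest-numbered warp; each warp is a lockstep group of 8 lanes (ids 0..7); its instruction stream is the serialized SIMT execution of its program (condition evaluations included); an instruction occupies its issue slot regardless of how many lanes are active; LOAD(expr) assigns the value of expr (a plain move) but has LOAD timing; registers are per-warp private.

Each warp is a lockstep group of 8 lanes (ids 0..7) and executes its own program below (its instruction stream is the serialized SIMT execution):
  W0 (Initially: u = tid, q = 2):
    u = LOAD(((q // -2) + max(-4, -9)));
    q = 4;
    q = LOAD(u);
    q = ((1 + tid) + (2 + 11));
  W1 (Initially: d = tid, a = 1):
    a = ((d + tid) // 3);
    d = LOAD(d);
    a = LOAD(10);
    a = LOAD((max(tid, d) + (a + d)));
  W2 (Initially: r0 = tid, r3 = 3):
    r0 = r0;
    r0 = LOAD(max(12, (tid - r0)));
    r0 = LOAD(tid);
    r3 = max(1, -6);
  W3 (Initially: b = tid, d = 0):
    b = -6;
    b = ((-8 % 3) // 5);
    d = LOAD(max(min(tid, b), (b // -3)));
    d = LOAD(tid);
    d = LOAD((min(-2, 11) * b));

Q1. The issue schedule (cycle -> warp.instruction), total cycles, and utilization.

cycle 0: W0.I0
cycle 1: W0.I1
cycle 2: W1.I0
cycle 3: W1.I1
cycle 4: W1.I2
cycle 5: W2.I0
cycle 6: W2.I1
cycle 7: W3.I0
cycle 8: W0.I2
cycle 9: W3.I1
cycle 10: W3.I2
cycle 11: idle
cycle 12: W1.I3
cycle 13: idle
cycle 14: W2.I2
cycle 15: W2.I3
cycle 16: W0.I3
cycle 17: idle
cycle 18: W3.I3
cycle 19: idle
cycle 20: idle
cycle 21: idle
cycle 22: idle
cycle 23: idle
cycle 24: idle
cycle 25: idle
cycle 26: W3.I4

Answer: 27 cycles, utilization 17/27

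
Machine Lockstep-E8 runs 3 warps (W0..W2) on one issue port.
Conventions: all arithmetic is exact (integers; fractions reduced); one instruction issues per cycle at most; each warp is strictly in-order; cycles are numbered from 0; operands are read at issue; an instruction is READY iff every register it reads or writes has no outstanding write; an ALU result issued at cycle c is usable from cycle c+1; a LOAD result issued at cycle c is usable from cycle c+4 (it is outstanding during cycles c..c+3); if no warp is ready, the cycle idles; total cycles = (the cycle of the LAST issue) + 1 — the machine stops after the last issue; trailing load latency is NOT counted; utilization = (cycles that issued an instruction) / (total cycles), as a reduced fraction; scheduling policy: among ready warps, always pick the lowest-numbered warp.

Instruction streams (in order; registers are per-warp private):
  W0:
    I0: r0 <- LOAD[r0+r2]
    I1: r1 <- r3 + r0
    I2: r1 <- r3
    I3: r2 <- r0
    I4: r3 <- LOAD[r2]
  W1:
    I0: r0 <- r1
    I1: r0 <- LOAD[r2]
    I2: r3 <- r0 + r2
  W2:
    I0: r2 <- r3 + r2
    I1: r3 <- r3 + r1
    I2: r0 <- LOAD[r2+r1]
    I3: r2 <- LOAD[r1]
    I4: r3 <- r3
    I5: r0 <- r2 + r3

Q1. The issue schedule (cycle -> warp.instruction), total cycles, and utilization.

cycle 0: W0.I0
cycle 1: W1.I0
cycle 2: W1.I1
cycle 3: W2.I0
cycle 4: W0.I1
cycle 5: W0.I2
cycle 6: W0.I3
cycle 7: W0.I4
cycle 8: W1.I2
cycle 9: W2.I1
cycle 10: W2.I2
cycle 11: W2.I3
cycle 12: W2.I4
cycle 13: idle
cycle 14: idle
cycle 15: W2.I5

Answer: 16 cycles, utilization 7/8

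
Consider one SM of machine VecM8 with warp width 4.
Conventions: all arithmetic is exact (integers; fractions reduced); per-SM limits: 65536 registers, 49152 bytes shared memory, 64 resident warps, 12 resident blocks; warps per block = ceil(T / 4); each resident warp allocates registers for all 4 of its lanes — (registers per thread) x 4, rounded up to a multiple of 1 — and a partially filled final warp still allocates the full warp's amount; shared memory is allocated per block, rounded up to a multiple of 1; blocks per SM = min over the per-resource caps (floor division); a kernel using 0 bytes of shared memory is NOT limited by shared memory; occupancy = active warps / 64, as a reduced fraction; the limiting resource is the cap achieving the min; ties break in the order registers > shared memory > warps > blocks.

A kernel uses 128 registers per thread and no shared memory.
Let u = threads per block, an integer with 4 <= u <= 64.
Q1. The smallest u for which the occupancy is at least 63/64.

Answer: u = 25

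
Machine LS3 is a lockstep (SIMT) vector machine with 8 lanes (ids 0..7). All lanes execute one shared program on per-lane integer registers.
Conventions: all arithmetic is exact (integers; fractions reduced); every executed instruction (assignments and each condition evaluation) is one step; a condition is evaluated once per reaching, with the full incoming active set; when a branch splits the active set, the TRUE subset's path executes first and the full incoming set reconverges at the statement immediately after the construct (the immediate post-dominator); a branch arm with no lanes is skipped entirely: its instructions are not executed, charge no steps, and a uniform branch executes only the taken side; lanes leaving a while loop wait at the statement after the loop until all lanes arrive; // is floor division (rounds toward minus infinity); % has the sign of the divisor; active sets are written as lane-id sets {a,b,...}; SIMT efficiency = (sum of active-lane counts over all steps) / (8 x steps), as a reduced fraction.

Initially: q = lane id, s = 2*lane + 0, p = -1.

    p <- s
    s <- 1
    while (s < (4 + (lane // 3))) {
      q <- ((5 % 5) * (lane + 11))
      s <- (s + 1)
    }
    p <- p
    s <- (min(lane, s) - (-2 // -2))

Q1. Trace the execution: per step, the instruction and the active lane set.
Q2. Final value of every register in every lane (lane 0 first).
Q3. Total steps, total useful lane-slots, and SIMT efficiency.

step 0: p <- s                       {0,1,2,3,4,5,6,7}
step 1: s <- 1                       {0,1,2,3,4,5,6,7}
step 2: eval (s < (4 + (lane // 3))) {0,1,2,3,4,5,6,7}
step 3: q <- ((5 % 5) * (lane + 11)) {0,1,2,3,4,5,6,7}
step 4: s <- (s + 1)                 {0,1,2,3,4,5,6,7}
step 5: eval (s < (4 + (lane // 3))) {0,1,2,3,4,5,6,7}
step 6: q <- ((5 % 5) * (lane + 11)) {0,1,2,3,4,5,6,7}
step 7: s <- (s + 1)                 {0,1,2,3,4,5,6,7}
step 8: eval (s < (4 + (lane // 3))) {0,1,2,3,4,5,6,7}
step 9: q <- ((5 % 5) * (lane + 11)) {0,1,2,3,4,5,6,7}
step 10: s <- (s + 1)                 {0,1,2,3,4,5,6,7}
step 11: eval (s < (4 + (lane // 3))) {0,1,2,3,4,5,6,7}
step 12: q <- ((5 % 5) * (lane + 11)) {3,4,5,6,7}
step 13: s <- (s + 1)                 {3,4,5,6,7}
step 14: eval (s < (4 + (lane // 3))) {3,4,5,6,7}
step 15: q <- ((5 % 5) * (lane + 11)) {6,7}
step 16: s <- (s + 1)                 {6,7}
step 17: eval (s < (4 + (lane // 3))) {6,7}
step 18: p <- p                       {0,1,2,3,4,5,6,7}
step 19: s <- (min(lane, s) - (-2 // -2)) {0,1,2,3,4,5,6,7}

Answer: 20 steps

q: 0,0,0,0,0,0,0,0
s: -1,0,1,2,3,4,5,5
p: 0,2,4,6,8,10,12,14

steps = 20; useful = 133; efficiency = 133/160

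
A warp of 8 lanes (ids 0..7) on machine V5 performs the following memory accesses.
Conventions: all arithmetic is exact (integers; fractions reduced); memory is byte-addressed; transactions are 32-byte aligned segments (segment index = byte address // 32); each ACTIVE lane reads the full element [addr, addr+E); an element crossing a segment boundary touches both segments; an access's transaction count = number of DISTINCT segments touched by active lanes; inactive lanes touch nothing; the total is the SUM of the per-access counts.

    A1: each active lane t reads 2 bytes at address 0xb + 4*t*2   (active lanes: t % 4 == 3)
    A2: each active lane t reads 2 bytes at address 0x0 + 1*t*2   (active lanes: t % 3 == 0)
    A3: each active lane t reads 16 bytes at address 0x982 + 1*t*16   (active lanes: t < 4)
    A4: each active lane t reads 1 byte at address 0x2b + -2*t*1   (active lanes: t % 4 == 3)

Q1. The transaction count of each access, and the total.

A1: 2 transactions
A2: 1 transaction
A3: 3 transactions
A4: 2 transactions

Answer: 2,1,3,2; total 8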